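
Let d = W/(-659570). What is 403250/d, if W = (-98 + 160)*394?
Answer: -66492900625/6107 ≈ -1.0888e+7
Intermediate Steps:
W = 24428 (W = 62*394 = 24428)
d = -12214/329785 (d = 24428/(-659570) = 24428*(-1/659570) = -12214/329785 ≈ -0.037036)
403250/d = 403250/(-12214/329785) = 403250*(-329785/12214) = -66492900625/6107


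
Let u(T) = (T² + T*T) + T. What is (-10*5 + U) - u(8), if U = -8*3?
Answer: -210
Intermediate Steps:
U = -24
u(T) = T + 2*T² (u(T) = (T² + T²) + T = 2*T² + T = T + 2*T²)
(-10*5 + U) - u(8) = (-10*5 - 24) - 8*(1 + 2*8) = (-50 - 24) - 8*(1 + 16) = -74 - 8*17 = -74 - 1*136 = -74 - 136 = -210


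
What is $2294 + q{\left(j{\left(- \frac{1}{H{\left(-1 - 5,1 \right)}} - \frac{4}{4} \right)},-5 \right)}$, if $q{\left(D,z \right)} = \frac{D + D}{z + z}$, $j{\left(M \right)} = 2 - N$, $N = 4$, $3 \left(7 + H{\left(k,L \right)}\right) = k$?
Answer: $\frac{11472}{5} \approx 2294.4$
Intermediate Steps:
$H{\left(k,L \right)} = -7 + \frac{k}{3}$
$j{\left(M \right)} = -2$ ($j{\left(M \right)} = 2 - 4 = -2$)
$q{\left(D,z \right)} = \frac{D}{z}$ ($q{\left(D,z \right)} = \frac{2 D}{2 z} = 2 D \frac{1}{2 z} = \frac{D}{z}$)
$2294 + q{\left(j{\left(- \frac{1}{H{\left(-1 - 5,1 \right)}} - \frac{4}{4} \right)},-5 \right)} = 2294 - \frac{2}{-5} = 2294 - - \frac{2}{5} = 2294 + \frac{2}{5} = \frac{11472}{5}$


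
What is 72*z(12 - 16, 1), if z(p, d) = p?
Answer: -288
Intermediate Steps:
72*z(12 - 16, 1) = 72*(12 - 16) = 72*(-4) = -288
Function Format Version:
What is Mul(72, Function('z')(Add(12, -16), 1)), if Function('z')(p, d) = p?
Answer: -288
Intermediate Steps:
Mul(72, Function('z')(Add(12, -16), 1)) = Mul(72, Add(12, -16)) = Mul(72, -4) = -288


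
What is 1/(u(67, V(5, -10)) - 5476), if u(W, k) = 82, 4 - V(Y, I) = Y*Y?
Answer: -1/5394 ≈ -0.00018539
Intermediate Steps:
V(Y, I) = 4 - Y**2 (V(Y, I) = 4 - Y*Y = 4 - Y**2)
1/(u(67, V(5, -10)) - 5476) = 1/(82 - 5476) = 1/(-5394) = -1/5394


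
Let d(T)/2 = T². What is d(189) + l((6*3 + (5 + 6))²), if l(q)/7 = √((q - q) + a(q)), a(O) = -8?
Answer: 71442 + 14*I*√2 ≈ 71442.0 + 19.799*I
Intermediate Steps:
d(T) = 2*T²
l(q) = 14*I*√2 (l(q) = 7*√((q - q) - 8) = 7*√(0 - 8) = 7*√(-8) = 7*(2*I*√2) = 14*I*√2)
d(189) + l((6*3 + (5 + 6))²) = 2*189² + 14*I*√2 = 2*35721 + 14*I*√2 = 71442 + 14*I*√2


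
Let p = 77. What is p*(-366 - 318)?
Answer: -52668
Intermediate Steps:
p*(-366 - 318) = 77*(-366 - 318) = 77*(-684) = -52668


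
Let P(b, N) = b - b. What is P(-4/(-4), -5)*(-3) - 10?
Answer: -10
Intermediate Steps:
P(b, N) = 0
P(-4/(-4), -5)*(-3) - 10 = 0*(-3) - 10 = 0 - 10 = -10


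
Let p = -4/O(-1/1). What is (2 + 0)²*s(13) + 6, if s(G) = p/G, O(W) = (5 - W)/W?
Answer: 242/39 ≈ 6.2051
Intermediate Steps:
O(W) = (5 - W)/W
p = ⅔ (p = -4*(-1/(5 - (-1)/1)) = -4*(-1/(5 - (-1))) = -4*(-1/(5 - 1*(-1))) = -4*(-1/(5 + 1)) = -4/((-1*6)) = -4/(-6) = -4*(-⅙) = ⅔ ≈ 0.66667)
s(G) = 2/(3*G)
(2 + 0)²*s(13) + 6 = (2 + 0)²*((⅔)/13) + 6 = 2²*((⅔)*(1/13)) + 6 = 4*(2/39) + 6 = 8/39 + 6 = 242/39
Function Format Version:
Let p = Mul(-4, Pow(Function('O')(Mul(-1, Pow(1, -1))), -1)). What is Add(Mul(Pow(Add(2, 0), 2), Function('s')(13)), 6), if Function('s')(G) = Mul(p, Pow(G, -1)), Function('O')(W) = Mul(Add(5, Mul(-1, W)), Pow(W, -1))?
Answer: Rational(242, 39) ≈ 6.2051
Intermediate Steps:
Function('O')(W) = Mul(Pow(W, -1), Add(5, Mul(-1, W)))
p = Rational(2, 3) (p = Mul(-4, Pow(Mul(Pow(Mul(-1, Pow(1, -1)), -1), Add(5, Mul(-1, Mul(-1, Pow(1, -1))))), -1)) = Mul(-4, Pow(Mul(Pow(Mul(-1, 1), -1), Add(5, Mul(-1, Mul(-1, 1)))), -1)) = Mul(-4, Pow(Mul(Pow(-1, -1), Add(5, Mul(-1, -1))), -1)) = Mul(-4, Pow(Mul(-1, Add(5, 1)), -1)) = Mul(-4, Pow(Mul(-1, 6), -1)) = Mul(-4, Pow(-6, -1)) = Mul(-4, Rational(-1, 6)) = Rational(2, 3) ≈ 0.66667)
Function('s')(G) = Mul(Rational(2, 3), Pow(G, -1))
Add(Mul(Pow(Add(2, 0), 2), Function('s')(13)), 6) = Add(Mul(Pow(Add(2, 0), 2), Mul(Rational(2, 3), Pow(13, -1))), 6) = Add(Mul(Pow(2, 2), Mul(Rational(2, 3), Rational(1, 13))), 6) = Add(Mul(4, Rational(2, 39)), 6) = Add(Rational(8, 39), 6) = Rational(242, 39)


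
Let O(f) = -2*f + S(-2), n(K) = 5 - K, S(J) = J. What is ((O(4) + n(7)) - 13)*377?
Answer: -9425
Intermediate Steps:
O(f) = -2 - 2*f (O(f) = -2*f - 2 = -2 - 2*f)
((O(4) + n(7)) - 13)*377 = (((-2 - 2*4) + (5 - 1*7)) - 13)*377 = (((-2 - 8) + (5 - 7)) - 13)*377 = ((-10 - 2) - 13)*377 = (-12 - 13)*377 = -25*377 = -9425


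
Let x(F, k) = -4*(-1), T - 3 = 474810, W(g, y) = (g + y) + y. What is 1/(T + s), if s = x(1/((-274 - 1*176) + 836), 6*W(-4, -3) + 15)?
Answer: 1/474817 ≈ 2.1061e-6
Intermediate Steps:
W(g, y) = g + 2*y
T = 474813 (T = 3 + 474810 = 474813)
x(F, k) = 4
s = 4
1/(T + s) = 1/(474813 + 4) = 1/474817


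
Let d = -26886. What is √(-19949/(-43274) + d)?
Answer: I*√50346910924310/43274 ≈ 163.97*I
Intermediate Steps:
√(-19949/(-43274) + d) = √(-19949/(-43274) - 26886) = √(-19949*(-1/43274) - 26886) = √(19949/43274 - 26886) = √(-1163444815/43274) = I*√50346910924310/43274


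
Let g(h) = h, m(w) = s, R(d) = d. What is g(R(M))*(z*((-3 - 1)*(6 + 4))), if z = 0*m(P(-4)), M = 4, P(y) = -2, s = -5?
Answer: 0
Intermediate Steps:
m(w) = -5
z = 0 (z = 0*(-5) = 0)
g(R(M))*(z*((-3 - 1)*(6 + 4))) = 4*(0*((-3 - 1)*(6 + 4))) = 4*(0*(-4*10)) = 4*(0*(-40)) = 4*0 = 0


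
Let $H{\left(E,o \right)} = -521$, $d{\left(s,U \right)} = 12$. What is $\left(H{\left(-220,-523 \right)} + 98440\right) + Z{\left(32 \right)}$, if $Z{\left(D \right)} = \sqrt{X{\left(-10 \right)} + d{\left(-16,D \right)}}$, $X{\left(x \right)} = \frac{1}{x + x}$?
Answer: $97919 + \frac{\sqrt{1195}}{10} \approx 97923.0$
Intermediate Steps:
$X{\left(x \right)} = \frac{1}{2 x}$
$Z{\left(D \right)} = \frac{\sqrt{1195}}{10}$ ($Z{\left(D \right)} = \sqrt{\frac{1}{2 \left(-10\right)} + 12} = \sqrt{\frac{1}{2} \left(- \frac{1}{10}\right) + 12} = \sqrt{- \frac{1}{20} + 12} = \sqrt{\frac{239}{20}} = \frac{\sqrt{1195}}{10}$)
$\left(H{\left(-220,-523 \right)} + 98440\right) + Z{\left(32 \right)} = \left(-521 + 98440\right) + \frac{\sqrt{1195}}{10} = 97919 + \frac{\sqrt{1195}}{10}$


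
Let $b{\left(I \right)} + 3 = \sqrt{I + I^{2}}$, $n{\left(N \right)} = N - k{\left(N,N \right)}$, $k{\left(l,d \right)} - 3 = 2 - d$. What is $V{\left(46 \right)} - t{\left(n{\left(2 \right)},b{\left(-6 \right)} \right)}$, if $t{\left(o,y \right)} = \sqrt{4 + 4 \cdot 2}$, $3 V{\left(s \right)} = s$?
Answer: $\frac{46}{3} - 2 \sqrt{3} \approx 11.869$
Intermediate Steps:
$k{\left(l,d \right)} = 5 - d$ ($k{\left(l,d \right)} = 3 - \left(-2 + d\right) = 5 - d$)
$V{\left(s \right)} = \frac{s}{3}$
$n{\left(N \right)} = -5 + 2 N$ ($n{\left(N \right)} = N - \left(5 - N\right) = N + \left(-5 + N\right) = -5 + 2 N$)
$b{\left(I \right)} = -3 + \sqrt{I + I^{2}}$
$t{\left(o,y \right)} = 2 \sqrt{3}$ ($t{\left(o,y \right)} = \sqrt{4 + 8} = \sqrt{12} = 2 \sqrt{3}$)
$V{\left(46 \right)} - t{\left(n{\left(2 \right)},b{\left(-6 \right)} \right)} = \frac{1}{3} \cdot 46 - 2 \sqrt{3} = \frac{46}{3} - 2 \sqrt{3}$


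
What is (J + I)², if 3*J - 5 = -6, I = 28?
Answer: 6889/9 ≈ 765.44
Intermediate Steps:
J = -⅓ (J = 5/3 + (⅓)*(-6) = 5/3 - 2 = -⅓ ≈ -0.33333)
(J + I)² = (-⅓ + 28)² = (83/3)² = 6889/9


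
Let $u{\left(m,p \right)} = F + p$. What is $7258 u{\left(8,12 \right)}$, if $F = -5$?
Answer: $50806$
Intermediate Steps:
$u{\left(m,p \right)} = -5 + p$
$7258 u{\left(8,12 \right)} = 7258 \left(-5 + 12\right) = 7258 \cdot 7 = 50806$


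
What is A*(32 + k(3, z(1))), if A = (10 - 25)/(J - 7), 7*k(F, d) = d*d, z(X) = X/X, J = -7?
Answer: 3375/98 ≈ 34.439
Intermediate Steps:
z(X) = 1
k(F, d) = d²/7 (k(F, d) = (d*d)/7 = d²/7)
A = 15/14 (A = (10 - 25)/(-7 - 7) = -15/(-14) = -15*(-1/14) = 15/14 ≈ 1.0714)
A*(32 + k(3, z(1))) = 15*(32 + (⅐)*1²)/14 = 15*(32 + (⅐)*1)/14 = 15*(32 + ⅐)/14 = (15/14)*(225/7) = 3375/98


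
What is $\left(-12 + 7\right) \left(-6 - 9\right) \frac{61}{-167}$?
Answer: $- \frac{4575}{167} \approx -27.395$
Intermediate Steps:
$\left(-12 + 7\right) \left(-6 - 9\right) \frac{61}{-167} = \left(-5\right) \left(-15\right) 61 \left(- \frac{1}{167}\right) = 75 \left(- \frac{61}{167}\right) = - \frac{4575}{167}$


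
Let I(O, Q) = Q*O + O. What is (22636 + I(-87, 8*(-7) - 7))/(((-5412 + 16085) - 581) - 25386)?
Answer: -14015/7647 ≈ -1.8327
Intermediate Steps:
I(O, Q) = O + O*Q (I(O, Q) = O*Q + O = O + O*Q)
(22636 + I(-87, 8*(-7) - 7))/(((-5412 + 16085) - 581) - 25386) = (22636 - 87*(1 + (8*(-7) - 7)))/(((-5412 + 16085) - 581) - 25386) = (22636 - 87*(1 + (-56 - 7)))/((10673 - 581) - 25386) = (22636 - 87*(1 - 63))/(10092 - 25386) = (22636 - 87*(-62))/(-15294) = (22636 + 5394)*(-1/15294) = 28030*(-1/15294) = -14015/7647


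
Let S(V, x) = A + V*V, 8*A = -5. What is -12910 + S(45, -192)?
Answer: -87085/8 ≈ -10886.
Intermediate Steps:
A = -5/8 (A = (⅛)*(-5) = -5/8 ≈ -0.62500)
S(V, x) = -5/8 + V² (S(V, x) = -5/8 + V*V = -5/8 + V²)
-12910 + S(45, -192) = -12910 + (-5/8 + 45²) = -12910 + (-5/8 + 2025) = -12910 + 16195/8 = -87085/8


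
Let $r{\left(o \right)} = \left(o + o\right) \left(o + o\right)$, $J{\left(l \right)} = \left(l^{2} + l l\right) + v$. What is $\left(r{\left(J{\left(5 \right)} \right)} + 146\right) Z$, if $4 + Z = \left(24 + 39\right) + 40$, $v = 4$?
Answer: $1169190$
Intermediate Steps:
$J{\left(l \right)} = 4 + 2 l^{2}$ ($J{\left(l \right)} = \left(l^{2} + l l\right) + 4 = \left(l^{2} + l^{2}\right) + 4 = 2 l^{2} + 4 = 4 + 2 l^{2}$)
$r{\left(o \right)} = 4 o^{2}$ ($r{\left(o \right)} = 2 o 2 o = 4 o^{2}$)
$Z = 99$ ($Z = -4 + \left(\left(24 + 39\right) + 40\right) = -4 + \left(63 + 40\right) = -4 + 103 = 99$)
$\left(r{\left(J{\left(5 \right)} \right)} + 146\right) Z = \left(4 \left(4 + 2 \cdot 5^{2}\right)^{2} + 146\right) 99 = \left(4 \left(4 + 2 \cdot 25\right)^{2} + 146\right) 99 = \left(4 \left(4 + 50\right)^{2} + 146\right) 99 = \left(4 \cdot 54^{2} + 146\right) 99 = \left(4 \cdot 2916 + 146\right) 99 = \left(11664 + 146\right) 99 = 11810 \cdot 99 = 1169190$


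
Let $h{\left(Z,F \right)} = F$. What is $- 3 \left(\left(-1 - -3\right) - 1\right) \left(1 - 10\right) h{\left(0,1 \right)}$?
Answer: $27$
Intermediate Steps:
$- 3 \left(\left(-1 - -3\right) - 1\right) \left(1 - 10\right) h{\left(0,1 \right)} = - 3 \left(\left(-1 - -3\right) - 1\right) \left(1 - 10\right) 1 = - 3 \left(\left(-1 + 3\right) - 1\right) \left(-9\right) 1 = - 3 \left(2 - 1\right) \left(-9\right) 1 = - 3 \cdot 1 \left(-9\right) 1 = \left(-3\right) \left(-9\right) 1 = 27 \cdot 1 = 27$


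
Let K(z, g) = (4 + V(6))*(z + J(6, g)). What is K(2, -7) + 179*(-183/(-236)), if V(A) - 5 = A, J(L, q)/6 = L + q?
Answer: 18597/236 ≈ 78.801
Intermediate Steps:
J(L, q) = 6*L + 6*q (J(L, q) = 6*(L + q) = 6*L + 6*q)
V(A) = 5 + A
K(z, g) = 540 + 15*z + 90*g (K(z, g) = (4 + (5 + 6))*(z + (6*6 + 6*g)) = (4 + 11)*(z + (36 + 6*g)) = 15*(36 + z + 6*g) = 540 + 15*z + 90*g)
K(2, -7) + 179*(-183/(-236)) = (540 + 15*2 + 90*(-7)) + 179*(-183/(-236)) = (540 + 30 - 630) + 179*(-183*(-1/236)) = -60 + 179*(183/236) = -60 + 32757/236 = 18597/236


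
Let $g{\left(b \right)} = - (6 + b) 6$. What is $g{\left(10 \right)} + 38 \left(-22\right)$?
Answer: $-932$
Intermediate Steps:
$g{\left(b \right)} = -36 - 6 b$ ($g{\left(b \right)} = \left(-6 - b\right) 6 = -36 - 6 b$)
$g{\left(10 \right)} + 38 \left(-22\right) = \left(-36 - 60\right) + 38 \left(-22\right) = \left(-36 - 60\right) - 836 = -96 - 836 = -932$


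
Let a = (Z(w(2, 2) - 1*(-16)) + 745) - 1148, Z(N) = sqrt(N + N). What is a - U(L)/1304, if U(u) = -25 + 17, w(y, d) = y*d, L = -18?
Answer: -65688/163 + 2*sqrt(10) ≈ -396.67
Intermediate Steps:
w(y, d) = d*y
Z(N) = sqrt(2)*sqrt(N) (Z(N) = sqrt(2*N) = sqrt(2)*sqrt(N))
U(u) = -8
a = -403 + 2*sqrt(10) (a = (sqrt(2)*sqrt(2*2 - 1*(-16)) + 745) - 1148 = (sqrt(2)*sqrt(4 + 16) + 745) - 1148 = (sqrt(2)*sqrt(20) + 745) - 1148 = (sqrt(2)*(2*sqrt(5)) + 745) - 1148 = (2*sqrt(10) + 745) - 1148 = (745 + 2*sqrt(10)) - 1148 = -403 + 2*sqrt(10) ≈ -396.68)
a - U(L)/1304 = (-403 + 2*sqrt(10)) - (-8)/1304 = (-403 + 2*sqrt(10)) - 1*(-1/163) = (-403 + 2*sqrt(10)) + 1/163 = -65688/163 + 2*sqrt(10)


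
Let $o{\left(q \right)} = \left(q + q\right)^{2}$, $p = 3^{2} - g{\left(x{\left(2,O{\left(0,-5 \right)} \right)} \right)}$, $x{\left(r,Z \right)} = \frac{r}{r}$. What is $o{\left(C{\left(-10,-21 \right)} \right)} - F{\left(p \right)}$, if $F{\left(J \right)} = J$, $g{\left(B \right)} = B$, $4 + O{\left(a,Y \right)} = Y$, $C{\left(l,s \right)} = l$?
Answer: $392$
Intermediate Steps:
$O{\left(a,Y \right)} = -4 + Y$
$x{\left(r,Z \right)} = 1$
$p = 8$ ($p = 3^{2} - 1 = 9 - 1 = 8$)
$o{\left(q \right)} = 4 q^{2}$ ($o{\left(q \right)} = \left(2 q\right)^{2} = 4 q^{2}$)
$o{\left(C{\left(-10,-21 \right)} \right)} - F{\left(p \right)} = 4 \left(-10\right)^{2} - 8 = 4 \cdot 100 - 8 = 400 - 8 = 392$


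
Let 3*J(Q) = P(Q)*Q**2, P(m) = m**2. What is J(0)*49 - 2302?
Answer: -2302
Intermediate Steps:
J(Q) = Q**4/3 (J(Q) = (Q**2*Q**2)/3 = Q**4/3)
J(0)*49 - 2302 = ((1/3)*0**4)*49 - 2302 = ((1/3)*0)*49 - 2302 = 0*49 - 2302 = 0 - 2302 = -2302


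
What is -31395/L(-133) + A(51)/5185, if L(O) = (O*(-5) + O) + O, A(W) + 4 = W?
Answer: -7750682/98515 ≈ -78.675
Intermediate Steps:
A(W) = -4 + W
L(O) = -3*O (L(O) = (-5*O + O) + O = -4*O + O = -3*O)
-31395/L(-133) + A(51)/5185 = -31395/((-3*(-133))) + (-4 + 51)/5185 = -31395/399 + 47*(1/5185) = -31395*1/399 + 47/5185 = -1495/19 + 47/5185 = -7750682/98515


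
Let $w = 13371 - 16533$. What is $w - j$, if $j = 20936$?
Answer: $-24098$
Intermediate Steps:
$w = -3162$ ($w = 13371 - 16533 = -3162$)
$w - j = -3162 - 20936 = -24098$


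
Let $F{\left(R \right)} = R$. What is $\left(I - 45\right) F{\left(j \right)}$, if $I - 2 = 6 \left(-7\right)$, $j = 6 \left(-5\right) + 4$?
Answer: $2210$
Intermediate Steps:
$j = -26$ ($j = -30 + 4 = -26$)
$I = -40$ ($I = 2 + 6 \left(-7\right) = 2 - 42 = -40$)
$\left(I - 45\right) F{\left(j \right)} = \left(-40 - 45\right) \left(-26\right) = \left(-85\right) \left(-26\right) = 2210$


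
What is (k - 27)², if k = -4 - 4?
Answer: 1225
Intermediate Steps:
k = -8
(k - 27)² = (-8 - 27)² = (-35)² = 1225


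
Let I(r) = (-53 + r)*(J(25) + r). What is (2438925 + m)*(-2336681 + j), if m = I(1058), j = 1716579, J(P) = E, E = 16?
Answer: -2181701766090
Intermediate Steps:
J(P) = 16
I(r) = (-53 + r)*(16 + r)
m = 1079370 (m = -848 + 1058**2 - 37*1058 = -848 + 1119364 - 39146 = 1079370)
(2438925 + m)*(-2336681 + j) = (2438925 + 1079370)*(-2336681 + 1716579) = 3518295*(-620102) = -2181701766090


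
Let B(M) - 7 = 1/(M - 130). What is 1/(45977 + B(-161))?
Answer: 291/13381343 ≈ 2.1747e-5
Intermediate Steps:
B(M) = 7 + 1/(-130 + M) (B(M) = 7 + 1/(M - 130) = 7 + 1/(-130 + M))
1/(45977 + B(-161)) = 1/(45977 + (-909 + 7*(-161))/(-130 - 161)) = 1/(45977 + (-909 - 1127)/(-291)) = 1/(45977 - 1/291*(-2036)) = 1/(45977 + 2036/291) = 1/(13381343/291) = 291/13381343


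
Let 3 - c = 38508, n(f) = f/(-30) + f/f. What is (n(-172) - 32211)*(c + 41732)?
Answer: -1558847528/15 ≈ -1.0392e+8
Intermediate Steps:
n(f) = 1 - f/30 (n(f) = f*(-1/30) + 1 = -f/30 + 1 = 1 - f/30)
c = -38505 (c = 3 - 1*38508 = 3 - 38508 = -38505)
(n(-172) - 32211)*(c + 41732) = ((1 - 1/30*(-172)) - 32211)*(-38505 + 41732) = ((1 + 86/15) - 32211)*3227 = (101/15 - 32211)*3227 = -483064/15*3227 = -1558847528/15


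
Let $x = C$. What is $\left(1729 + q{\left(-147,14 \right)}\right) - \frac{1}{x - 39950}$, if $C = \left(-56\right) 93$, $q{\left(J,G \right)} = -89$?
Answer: $\frac{74059121}{45158} \approx 1640.0$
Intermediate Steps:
$C = -5208$
$x = -5208$
$\left(1729 + q{\left(-147,14 \right)}\right) - \frac{1}{x - 39950} = \left(1729 - 89\right) - \frac{1}{-5208 - 39950} = 1640 - \frac{1}{-45158} = 1640 - - \frac{1}{45158} = 1640 + \frac{1}{45158} = \frac{74059121}{45158}$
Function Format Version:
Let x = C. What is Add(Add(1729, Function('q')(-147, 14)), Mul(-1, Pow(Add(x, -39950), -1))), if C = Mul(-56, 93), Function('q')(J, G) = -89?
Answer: Rational(74059121, 45158) ≈ 1640.0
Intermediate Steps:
C = -5208
x = -5208
Add(Add(1729, Function('q')(-147, 14)), Mul(-1, Pow(Add(x, -39950), -1))) = Add(Add(1729, -89), Mul(-1, Pow(Add(-5208, -39950), -1))) = Add(1640, Mul(-1, Pow(-45158, -1))) = Add(1640, Mul(-1, Rational(-1, 45158))) = Add(1640, Rational(1, 45158)) = Rational(74059121, 45158)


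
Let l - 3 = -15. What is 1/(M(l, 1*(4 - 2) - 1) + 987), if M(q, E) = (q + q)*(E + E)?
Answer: 1/939 ≈ 0.0010650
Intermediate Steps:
l = -12 (l = 3 - 15 = -12)
M(q, E) = 4*E*q (M(q, E) = (2*q)*(2*E) = 4*E*q)
1/(M(l, 1*(4 - 2) - 1) + 987) = 1/(4*(1*(4 - 2) - 1)*(-12) + 987) = 1/(4*(1*2 - 1)*(-12) + 987) = 1/(4*(2 - 1)*(-12) + 987) = 1/(4*1*(-12) + 987) = 1/(-48 + 987) = 1/939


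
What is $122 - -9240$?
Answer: $9362$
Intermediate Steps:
$122 - -9240 = 122 + 9240 = 9362$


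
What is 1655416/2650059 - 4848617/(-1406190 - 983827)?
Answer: 16805593500475/6333686061003 ≈ 2.6534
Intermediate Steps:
1655416/2650059 - 4848617/(-1406190 - 983827) = 1655416*(1/2650059) - 4848617/(-2390017) = 1655416/2650059 - 4848617*(-1/2390017) = 1655416/2650059 + 4848617/2390017 = 16805593500475/6333686061003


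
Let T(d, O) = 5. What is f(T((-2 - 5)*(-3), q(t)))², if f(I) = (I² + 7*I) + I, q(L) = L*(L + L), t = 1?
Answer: 4225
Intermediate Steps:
q(L) = 2*L² (q(L) = L*(2*L) = 2*L²)
f(I) = I² + 8*I
f(T((-2 - 5)*(-3), q(t)))² = (5*(8 + 5))² = (5*13)² = 65² = 4225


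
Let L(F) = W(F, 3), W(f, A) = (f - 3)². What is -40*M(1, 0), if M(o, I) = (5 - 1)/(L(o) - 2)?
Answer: -80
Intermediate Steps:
W(f, A) = (-3 + f)²
L(F) = (-3 + F)²
M(o, I) = 4/(-2 + (-3 + o)²) (M(o, I) = (5 - 1)/((-3 + o)² - 2) = 4/(-2 + (-3 + o)²))
-40*M(1, 0) = -160/(-2 + (-3 + 1)²) = -160/(-2 + (-2)²) = -160/(-2 + 4) = -160/2 = -40*2 = -80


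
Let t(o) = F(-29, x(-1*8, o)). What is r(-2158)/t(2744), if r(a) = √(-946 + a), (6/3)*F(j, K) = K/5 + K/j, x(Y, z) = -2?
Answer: -145*I*√194/6 ≈ -336.6*I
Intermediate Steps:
F(j, K) = K/10 + K/(2*j) (F(j, K) = (K/5 + K/j)/2 = K/10 + K/(2*j))
t(o) = -24/145 (t(o) = (⅒)*(-2)*(5 - 29)/(-29) = (⅒)*(-2)*(-1/29)*(-24) = -24/145)
r(-2158)/t(2744) = √(-946 - 2158)/(-24/145) = √(-3104)*(-145/24) = (4*I*√194)*(-145/24) = -145*I*√194/6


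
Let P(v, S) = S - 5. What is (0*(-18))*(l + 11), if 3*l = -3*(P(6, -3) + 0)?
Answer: 0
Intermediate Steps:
P(v, S) = -5 + S
l = 8 (l = (-3*((-5 - 3) + 0))/3 = (-3*(-8 + 0))/3 = (-3*(-8))/3 = (⅓)*24 = 8)
(0*(-18))*(l + 11) = (0*(-18))*(8 + 11) = 0*19 = 0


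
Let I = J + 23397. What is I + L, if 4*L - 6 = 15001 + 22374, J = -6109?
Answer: 106533/4 ≈ 26633.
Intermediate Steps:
L = 37381/4 (L = 3/2 + (15001 + 22374)/4 = 3/2 + (¼)*37375 = 3/2 + 37375/4 = 37381/4 ≈ 9345.3)
I = 17288 (I = -6109 + 23397 = 17288)
I + L = 17288 + 37381/4 = 106533/4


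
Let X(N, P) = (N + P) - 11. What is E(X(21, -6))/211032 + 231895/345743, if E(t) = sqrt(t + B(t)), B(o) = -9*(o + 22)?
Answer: 12205/18197 + I*sqrt(230)/211032 ≈ 0.67072 + 7.1865e-5*I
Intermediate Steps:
B(o) = -198 - 9*o (B(o) = -9*(22 + o) = -198 - 9*o)
X(N, P) = -11 + N + P
E(t) = sqrt(-198 - 8*t) (E(t) = sqrt(t + (-198 - 9*t)) = sqrt(-198 - 8*t))
E(X(21, -6))/211032 + 231895/345743 = sqrt(-198 - 8*(-11 + 21 - 6))/211032 + 231895/345743 = sqrt(-198 - 8*4)*(1/211032) + 231895*(1/345743) = sqrt(-198 - 32)*(1/211032) + 12205/18197 = sqrt(-230)*(1/211032) + 12205/18197 = (I*sqrt(230))*(1/211032) + 12205/18197 = I*sqrt(230)/211032 + 12205/18197 = 12205/18197 + I*sqrt(230)/211032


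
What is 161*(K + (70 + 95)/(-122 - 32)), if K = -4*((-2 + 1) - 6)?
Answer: 8671/2 ≈ 4335.5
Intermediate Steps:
K = 28 (K = -4*(-1 - 6) = -4*(-7) = 28)
161*(K + (70 + 95)/(-122 - 32)) = 161*(28 + (70 + 95)/(-122 - 32)) = 161*(28 + 165/(-154)) = 161*(28 + 165*(-1/154)) = 161*(28 - 15/14) = 161*(377/14) = 8671/2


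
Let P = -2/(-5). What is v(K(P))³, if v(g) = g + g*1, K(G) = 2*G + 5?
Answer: 195112/125 ≈ 1560.9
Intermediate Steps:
P = ⅖ (P = -2*(-⅕) = ⅖ ≈ 0.40000)
K(G) = 5 + 2*G
v(g) = 2*g (v(g) = g + g = 2*g)
v(K(P))³ = (2*(5 + 2*(⅖)))³ = (2*(5 + ⅘))³ = (2*(29/5))³ = (58/5)³ = 195112/125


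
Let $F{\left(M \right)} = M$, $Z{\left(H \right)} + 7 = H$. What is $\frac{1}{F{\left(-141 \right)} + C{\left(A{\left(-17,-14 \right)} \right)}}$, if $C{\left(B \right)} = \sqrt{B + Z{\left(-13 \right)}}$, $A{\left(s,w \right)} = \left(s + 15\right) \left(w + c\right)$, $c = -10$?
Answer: $- \frac{141}{19853} - \frac{2 \sqrt{7}}{19853} \approx -0.0073687$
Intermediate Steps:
$Z{\left(H \right)} = -7 + H$
$A{\left(s,w \right)} = \left(-10 + w\right) \left(15 + s\right)$ ($A{\left(s,w \right)} = \left(s + 15\right) \left(w - 10\right) = \left(15 + s\right) \left(-10 + w\right) = \left(-10 + w\right) \left(15 + s\right)$)
$C{\left(B \right)} = \sqrt{-20 + B}$ ($C{\left(B \right)} = \sqrt{B - 20} = \sqrt{-20 + B}$)
$\frac{1}{F{\left(-141 \right)} + C{\left(A{\left(-17,-14 \right)} \right)}} = \frac{1}{-141 + \sqrt{-20 - -48}} = \frac{1}{-141 + \sqrt{-20 + \left(-150 + 170 - 210 + 238\right)}} = \frac{1}{-141 + \sqrt{-20 + 48}} = \frac{1}{-141 + \sqrt{28}} = \frac{1}{-141 + 2 \sqrt{7}}$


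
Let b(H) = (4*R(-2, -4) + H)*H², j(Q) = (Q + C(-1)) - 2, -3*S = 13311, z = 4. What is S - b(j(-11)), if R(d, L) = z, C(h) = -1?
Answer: -4829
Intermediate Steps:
S = -4437 (S = -⅓*13311 = -4437)
R(d, L) = 4
j(Q) = -3 + Q (j(Q) = (Q - 1) - 2 = (-1 + Q) - 2 = -3 + Q)
b(H) = H²*(16 + H) (b(H) = (4*4 + H)*H² = (16 + H)*H² = H²*(16 + H))
S - b(j(-11)) = -4437 - (-3 - 11)²*(16 + (-3 - 11)) = -4437 - (-14)²*(16 - 14) = -4437 - 196*2 = -4437 - 1*392 = -4437 - 392 = -4829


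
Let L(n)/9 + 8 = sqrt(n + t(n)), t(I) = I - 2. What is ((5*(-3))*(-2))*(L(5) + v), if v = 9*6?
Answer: -540 + 540*sqrt(2) ≈ 223.68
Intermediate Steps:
v = 54
t(I) = -2 + I
L(n) = -72 + 9*sqrt(-2 + 2*n) (L(n) = -72 + 9*sqrt(n + (-2 + n)) = -72 + 9*sqrt(-2 + 2*n))
((5*(-3))*(-2))*(L(5) + v) = ((5*(-3))*(-2))*((-72 + 9*sqrt(-2 + 2*5)) + 54) = (-15*(-2))*((-72 + 9*sqrt(-2 + 10)) + 54) = 30*((-72 + 9*sqrt(8)) + 54) = 30*((-72 + 9*(2*sqrt(2))) + 54) = 30*((-72 + 18*sqrt(2)) + 54) = 30*(-18 + 18*sqrt(2)) = -540 + 540*sqrt(2)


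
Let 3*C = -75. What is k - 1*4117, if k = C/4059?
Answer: -16710928/4059 ≈ -4117.0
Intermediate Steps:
C = -25 (C = (1/3)*(-75) = -25)
k = -25/4059 ≈ -0.0061591
k - 1*4117 = -25/4059 - 1*4117 = -25/4059 - 4117 = -16710928/4059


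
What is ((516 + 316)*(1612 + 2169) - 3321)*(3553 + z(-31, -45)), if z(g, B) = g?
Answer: 11067782862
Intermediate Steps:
((516 + 316)*(1612 + 2169) - 3321)*(3553 + z(-31, -45)) = ((516 + 316)*(1612 + 2169) - 3321)*(3553 - 31) = (832*3781 - 3321)*3522 = (3145792 - 3321)*3522 = 3142471*3522 = 11067782862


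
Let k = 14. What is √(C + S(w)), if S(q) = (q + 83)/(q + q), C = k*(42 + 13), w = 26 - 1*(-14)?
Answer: √308615/20 ≈ 27.777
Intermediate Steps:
w = 40 (w = 26 + 14 = 40)
C = 770 (C = 14*(42 + 13) = 14*55 = 770)
S(q) = (83 + q)/(2*q) (S(q) = (83 + q)/((2*q)) = (83 + q)*(1/(2*q)) = (83 + q)/(2*q))
√(C + S(w)) = √(770 + (½)*(83 + 40)/40) = √(770 + (½)*(1/40)*123) = √(770 + 123/80) = √(61723/80) = √308615/20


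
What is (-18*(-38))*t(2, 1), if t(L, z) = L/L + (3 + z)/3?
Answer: 1596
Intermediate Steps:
t(L, z) = 2 + z/3 (t(L, z) = 1 + (3 + z)*(⅓) = 1 + (1 + z/3) = 2 + z/3)
(-18*(-38))*t(2, 1) = (-18*(-38))*(2 + (⅓)*1) = 684*(2 + ⅓) = 684*(7/3) = 1596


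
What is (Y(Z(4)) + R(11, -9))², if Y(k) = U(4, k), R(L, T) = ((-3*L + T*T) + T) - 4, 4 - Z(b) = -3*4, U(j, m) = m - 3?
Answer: 2304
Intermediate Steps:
U(j, m) = -3 + m
Z(b) = 16 (Z(b) = 4 - (-3)*4 = 4 - 1*(-12) = 4 + 12 = 16)
R(L, T) = -4 + T + T² - 3*L (R(L, T) = ((-3*L + T²) + T) - 4 = ((T² - 3*L) + T) - 4 = (T + T² - 3*L) - 4 = -4 + T + T² - 3*L)
Y(k) = -3 + k
(Y(Z(4)) + R(11, -9))² = ((-3 + 16) + (-4 - 9 + (-9)² - 3*11))² = (13 + (-4 - 9 + 81 - 33))² = (13 + 35)² = 48² = 2304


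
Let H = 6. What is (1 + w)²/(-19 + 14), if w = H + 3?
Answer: -20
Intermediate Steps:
w = 9 (w = 6 + 3 = 9)
(1 + w)²/(-19 + 14) = (1 + 9)²/(-19 + 14) = 10²/(-5) = -⅕*100 = -20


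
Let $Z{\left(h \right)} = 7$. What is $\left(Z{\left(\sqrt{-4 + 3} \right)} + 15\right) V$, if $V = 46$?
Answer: $1012$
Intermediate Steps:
$\left(Z{\left(\sqrt{-4 + 3} \right)} + 15\right) V = \left(7 + 15\right) 46 = 22 \cdot 46 = 1012$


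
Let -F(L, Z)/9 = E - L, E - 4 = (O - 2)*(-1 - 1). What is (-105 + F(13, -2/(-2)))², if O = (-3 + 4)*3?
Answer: 36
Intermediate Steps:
O = 3 (O = 1*3 = 3)
E = 2 (E = 4 + (3 - 2)*(-1 - 1) = 4 + 1*(-2) = 4 - 2 = 2)
F(L, Z) = -18 + 9*L (F(L, Z) = -9*(2 - L) = -18 + 9*L)
(-105 + F(13, -2/(-2)))² = (-105 + (-18 + 9*13))² = (-105 + (-18 + 117))² = (-105 + 99)² = (-6)² = 36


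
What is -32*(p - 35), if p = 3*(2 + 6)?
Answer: 352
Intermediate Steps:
p = 24 (p = 3*8 = 24)
-32*(p - 35) = -32*(24 - 35) = -32*(-11) = 352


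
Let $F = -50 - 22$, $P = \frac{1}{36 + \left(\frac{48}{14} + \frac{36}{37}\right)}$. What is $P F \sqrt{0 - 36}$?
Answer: $- \frac{2331 i}{218} \approx - 10.693 i$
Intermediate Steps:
$P = \frac{259}{10464}$ ($P = \frac{1}{36 + \left(48 \cdot \frac{1}{14} + 36 \cdot \frac{1}{37}\right)} = \frac{1}{36 + \left(\frac{24}{7} + \frac{36}{37}\right)} = \frac{1}{36 + \frac{1140}{259}} = \frac{1}{\frac{10464}{259}} = \frac{259}{10464} \approx 0.024752$)
$F = -72$
$P F \sqrt{0 - 36} = \frac{259}{10464} \left(-72\right) \sqrt{0 - 36} = - \frac{777 \sqrt{-36}}{436} = - \frac{777 \cdot 6 i}{436} = - \frac{2331 i}{218}$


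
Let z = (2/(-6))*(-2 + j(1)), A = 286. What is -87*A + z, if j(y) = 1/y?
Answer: -74645/3 ≈ -24882.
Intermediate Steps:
j(y) = 1/y
z = 1/3 (z = (2/(-6))*(-2 + 1/1) = (2*(-1/6))*(-2 + 1) = -1/3*(-1) = 1/3 ≈ 0.33333)
-87*A + z = -87*286 + 1/3 = -24882 + 1/3 = -74645/3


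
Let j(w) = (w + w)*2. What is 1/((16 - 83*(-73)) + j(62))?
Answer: 1/6323 ≈ 0.00015815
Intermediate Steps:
j(w) = 4*w (j(w) = (2*w)*2 = 4*w)
1/((16 - 83*(-73)) + j(62)) = 1/((16 - 83*(-73)) + 4*62) = 1/((16 + 6059) + 248) = 1/(6075 + 248) = 1/6323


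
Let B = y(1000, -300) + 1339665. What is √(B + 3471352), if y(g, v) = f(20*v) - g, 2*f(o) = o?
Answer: 3*√534113 ≈ 2192.5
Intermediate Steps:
f(o) = o/2
y(g, v) = -g + 10*v (y(g, v) = (20*v)/2 - g = 10*v - g = -g + 10*v)
B = 1335665 (B = (-1*1000 + 10*(-300)) + 1339665 = (-1000 - 3000) + 1339665 = -4000 + 1339665 = 1335665)
√(B + 3471352) = √(1335665 + 3471352) = √4807017 = 3*√534113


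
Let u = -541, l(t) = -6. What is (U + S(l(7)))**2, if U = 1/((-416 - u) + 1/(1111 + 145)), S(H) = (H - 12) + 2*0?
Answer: 7979280356644/24649314001 ≈ 323.71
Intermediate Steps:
S(H) = -12 + H (S(H) = (-12 + H) + 0 = -12 + H)
U = 1256/157001 (U = 1/((-416 - 1*(-541)) + 1/(1111 + 145)) = 1/((-416 + 541) + 1/1256) = 1/(125 + 1/1256) = 1/(157001/1256) = 1256/157001 ≈ 0.0079999)
(U + S(l(7)))**2 = (1256/157001 + (-12 - 6))**2 = (1256/157001 - 18)**2 = (-2824762/157001)**2 = 7979280356644/24649314001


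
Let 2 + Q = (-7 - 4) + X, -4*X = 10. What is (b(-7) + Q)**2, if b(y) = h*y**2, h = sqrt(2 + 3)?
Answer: 48981/4 - 1519*sqrt(5) ≈ 8848.7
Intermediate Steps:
X = -5/2 (X = -1/4*10 = -5/2 ≈ -2.5000)
h = sqrt(5) ≈ 2.2361
Q = -31/2 (Q = -2 + ((-7 - 4) - 5/2) = -2 + (-11 - 5/2) = -2 - 27/2 = -31/2 ≈ -15.500)
b(y) = sqrt(5)*y**2
(b(-7) + Q)**2 = (sqrt(5)*(-7)**2 - 31/2)**2 = (sqrt(5)*49 - 31/2)**2 = (49*sqrt(5) - 31/2)**2 = (-31/2 + 49*sqrt(5))**2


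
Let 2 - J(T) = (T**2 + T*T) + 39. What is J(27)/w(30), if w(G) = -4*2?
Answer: 1495/8 ≈ 186.88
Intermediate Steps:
w(G) = -8
J(T) = -37 - 2*T**2 (J(T) = 2 - ((T**2 + T*T) + 39) = 2 - ((T**2 + T**2) + 39) = 2 - (2*T**2 + 39) = 2 - (39 + 2*T**2) = 2 + (-39 - 2*T**2) = -37 - 2*T**2)
J(27)/w(30) = (-37 - 2*27**2)/(-8) = (-37 - 2*729)*(-1/8) = (-37 - 1458)*(-1/8) = -1495*(-1/8) = 1495/8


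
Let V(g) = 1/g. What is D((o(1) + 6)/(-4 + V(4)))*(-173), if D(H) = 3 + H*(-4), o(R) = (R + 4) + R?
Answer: -13667/5 ≈ -2733.4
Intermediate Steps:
o(R) = 4 + 2*R (o(R) = (4 + R) + R = 4 + 2*R)
D(H) = 3 - 4*H
D((o(1) + 6)/(-4 + V(4)))*(-173) = (3 - 4*((4 + 2*1) + 6)/(-4 + 1/4))*(-173) = (3 - 4*((4 + 2) + 6)/(-4 + ¼))*(-173) = (3 - 4*(6 + 6)/(-15/4))*(-173) = (3 - 48*(-4)/15)*(-173) = (3 - 4*(-16/5))*(-173) = (3 + 64/5)*(-173) = (79/5)*(-173) = -13667/5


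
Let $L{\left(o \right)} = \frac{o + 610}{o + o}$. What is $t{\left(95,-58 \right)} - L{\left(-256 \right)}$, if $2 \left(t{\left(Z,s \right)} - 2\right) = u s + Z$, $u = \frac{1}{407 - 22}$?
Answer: $\frac{4939441}{98560} \approx 50.116$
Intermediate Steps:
$u = \frac{1}{385} \approx 0.0025974$
$t{\left(Z,s \right)} = 2 + \frac{Z}{2} + \frac{s}{770}$ ($t{\left(Z,s \right)} = 2 + \frac{\frac{s}{385} + Z}{2} = 2 + \frac{Z + \frac{s}{385}}{2} = 2 + \left(\frac{Z}{2} + \frac{s}{770}\right) = 2 + \frac{Z}{2} + \frac{s}{770}$)
$L{\left(o \right)} = \frac{610 + o}{2 o}$
$t{\left(95,-58 \right)} - L{\left(-256 \right)} = \left(2 + \frac{1}{2} \cdot 95 + \frac{1}{770} \left(-58\right)\right) - \frac{610 - 256}{2 \left(-256\right)} = \left(2 + \frac{95}{2} - \frac{29}{385}\right) - \frac{1}{2} \left(- \frac{1}{256}\right) 354 = \frac{38057}{770} - - \frac{177}{256} = \frac{38057}{770} + \frac{177}{256} = \frac{4939441}{98560}$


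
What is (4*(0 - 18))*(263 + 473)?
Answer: -52992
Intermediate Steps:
(4*(0 - 18))*(263 + 473) = (4*(-18))*736 = -72*736 = -52992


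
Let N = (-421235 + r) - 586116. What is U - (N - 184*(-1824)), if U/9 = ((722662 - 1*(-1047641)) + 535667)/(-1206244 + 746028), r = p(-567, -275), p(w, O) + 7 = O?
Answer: 154626110971/230108 ≈ 6.7197e+5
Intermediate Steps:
p(w, O) = -7 + O
r = -282 (r = -7 - 275 = -282)
N = -1007633 (N = (-421235 - 282) - 586116 = -421517 - 586116 = -1007633)
U = -10376865/230108 (U = 9*(((722662 - 1*(-1047641)) + 535667)/(-1206244 + 746028)) = 9*(((722662 + 1047641) + 535667)/(-460216)) = 9*((1770303 + 535667)*(-1/460216)) = 9*(2305970*(-1/460216)) = 9*(-1152985/230108) = -10376865/230108 ≈ -45.096)
U - (N - 184*(-1824)) = -10376865/230108 - (-1007633 - 184*(-1824)) = -10376865/230108 - (-1007633 - 1*(-335616)) = -10376865/230108 - (-1007633 + 335616) = -10376865/230108 - 1*(-672017) = -10376865/230108 + 672017 = 154626110971/230108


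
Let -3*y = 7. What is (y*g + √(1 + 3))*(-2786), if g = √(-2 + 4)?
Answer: -5572 + 19502*√2/3 ≈ 3621.3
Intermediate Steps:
y = -7/3 (y = -⅓*7 = -7/3 ≈ -2.3333)
g = √2 ≈ 1.4142
(y*g + √(1 + 3))*(-2786) = (-7*√2/3 + √(1 + 3))*(-2786) = (-7*√2/3 + √4)*(-2786) = (-7*√2/3 + 2)*(-2786) = (2 - 7*√2/3)*(-2786) = -5572 + 19502*√2/3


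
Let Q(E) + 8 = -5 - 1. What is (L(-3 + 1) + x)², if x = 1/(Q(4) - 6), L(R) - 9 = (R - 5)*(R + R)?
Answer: 546121/400 ≈ 1365.3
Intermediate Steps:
Q(E) = -14 (Q(E) = -8 + (-5 - 1) = -8 - 6 = -14)
L(R) = 9 + 2*R*(-5 + R) (L(R) = 9 + (R - 5)*(R + R) = 9 + (-5 + R)*(2*R) = 9 + 2*R*(-5 + R))
x = -1/20 (x = 1/(-14 - 6) = 1/(-20) = -1/20 ≈ -0.050000)
(L(-3 + 1) + x)² = ((9 - 10*(-3 + 1) + 2*(-3 + 1)²) - 1/20)² = ((9 - 10*(-2) + 2*(-2)²) - 1/20)² = ((9 + 20 + 2*4) - 1/20)² = ((9 + 20 + 8) - 1/20)² = (37 - 1/20)² = (739/20)² = 546121/400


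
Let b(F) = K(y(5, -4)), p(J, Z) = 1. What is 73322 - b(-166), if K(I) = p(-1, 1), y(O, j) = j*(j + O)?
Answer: 73321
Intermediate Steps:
y(O, j) = j*(O + j)
K(I) = 1
b(F) = 1
73322 - b(-166) = 73322 - 1*1 = 73322 - 1 = 73321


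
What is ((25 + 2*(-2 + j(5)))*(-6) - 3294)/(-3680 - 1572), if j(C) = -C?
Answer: 840/1313 ≈ 0.63976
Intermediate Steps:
((25 + 2*(-2 + j(5)))*(-6) - 3294)/(-3680 - 1572) = ((25 + 2*(-2 - 1*5))*(-6) - 3294)/(-3680 - 1572) = ((25 + 2*(-2 - 5))*(-6) - 3294)/(-5252) = ((25 + 2*(-7))*(-6) - 3294)*(-1/5252) = ((25 - 14)*(-6) - 3294)*(-1/5252) = (11*(-6) - 3294)*(-1/5252) = (-66 - 3294)*(-1/5252) = -3360*(-1/5252) = 840/1313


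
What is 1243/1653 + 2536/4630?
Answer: 4973549/3826695 ≈ 1.2997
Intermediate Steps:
1243/1653 + 2536/4630 = 1243*(1/1653) + 2536*(1/4630) = 1243/1653 + 1268/2315 = 4973549/3826695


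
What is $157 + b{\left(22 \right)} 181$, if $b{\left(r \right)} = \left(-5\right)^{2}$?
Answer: $4682$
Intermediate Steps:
$b{\left(r \right)} = 25$
$157 + b{\left(22 \right)} 181 = 157 + 25 \cdot 181 = 157 + 4525 = 4682$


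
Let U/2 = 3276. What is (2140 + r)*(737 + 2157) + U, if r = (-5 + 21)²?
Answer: 6940576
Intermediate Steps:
r = 256 (r = 16² = 256)
U = 6552 (U = 2*3276 = 6552)
(2140 + r)*(737 + 2157) + U = (2140 + 256)*(737 + 2157) + 6552 = 2396*2894 + 6552 = 6934024 + 6552 = 6940576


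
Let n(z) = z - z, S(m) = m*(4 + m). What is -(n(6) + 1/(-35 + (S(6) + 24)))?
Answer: -1/49 ≈ -0.020408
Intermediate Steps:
n(z) = 0
-(n(6) + 1/(-35 + (S(6) + 24))) = -(0 + 1/(-35 + (6*(4 + 6) + 24))) = -(0 + 1/(-35 + (6*10 + 24))) = -(0 + 1/(-35 + (60 + 24))) = -(0 + 1/(-35 + 84)) = -(0 + 1/49) = -1*1/49 = -1/49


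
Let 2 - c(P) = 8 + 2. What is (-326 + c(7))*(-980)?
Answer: 327320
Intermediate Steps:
c(P) = -8 (c(P) = 2 - (8 + 2) = 2 - 1*10 = 2 - 10 = -8)
(-326 + c(7))*(-980) = (-326 - 8)*(-980) = -334*(-980) = 327320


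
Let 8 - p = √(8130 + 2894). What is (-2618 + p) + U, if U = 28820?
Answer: 26210 - 4*√689 ≈ 26105.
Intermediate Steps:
p = 8 - 4*√689 (p = 8 - √(8130 + 2894) = 8 - √11024 = 8 - 4*√689 ≈ -96.995)
(-2618 + p) + U = (-2618 + (8 - 4*√689)) + 28820 = (-2610 - 4*√689) + 28820 = 26210 - 4*√689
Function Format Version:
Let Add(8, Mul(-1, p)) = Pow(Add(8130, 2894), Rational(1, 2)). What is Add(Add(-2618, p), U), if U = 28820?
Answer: Add(26210, Mul(-4, Pow(689, Rational(1, 2)))) ≈ 26105.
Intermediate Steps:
p = Add(8, Mul(-4, Pow(689, Rational(1, 2)))) (p = Add(8, Mul(-1, Pow(Add(8130, 2894), Rational(1, 2)))) = Add(8, Mul(-1, Pow(11024, Rational(1, 2)))) = Add(8, Mul(-1, Mul(4, Pow(689, Rational(1, 2))))) = Add(8, Mul(-4, Pow(689, Rational(1, 2)))) ≈ -96.995)
Add(Add(-2618, p), U) = Add(Add(-2618, Add(8, Mul(-4, Pow(689, Rational(1, 2))))), 28820) = Add(Add(-2610, Mul(-4, Pow(689, Rational(1, 2)))), 28820) = Add(26210, Mul(-4, Pow(689, Rational(1, 2))))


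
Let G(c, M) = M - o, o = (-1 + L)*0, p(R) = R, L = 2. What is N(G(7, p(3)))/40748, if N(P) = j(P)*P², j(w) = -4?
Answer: -9/10187 ≈ -0.00088348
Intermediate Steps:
o = 0 (o = (-1 + 2)*0 = 1*0 = 0)
G(c, M) = M (G(c, M) = M - 1*0 = M + 0 = M)
N(P) = -4*P²
N(G(7, p(3)))/40748 = -4*3²/40748 = -4*9*(1/40748) = -36*1/40748 = -9/10187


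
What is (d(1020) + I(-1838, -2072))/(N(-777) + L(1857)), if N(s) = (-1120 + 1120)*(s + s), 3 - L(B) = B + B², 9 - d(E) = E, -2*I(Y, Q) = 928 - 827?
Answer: 2123/6900606 ≈ 0.00030765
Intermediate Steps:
I(Y, Q) = -101/2 (I(Y, Q) = -(928 - 827)/2 = -½*101 = -101/2)
d(E) = 9 - E
L(B) = 3 - B - B² (L(B) = 3 - (B + B²) = 3 + (-B - B²) = 3 - B - B²)
N(s) = 0 (N(s) = 0*(2*s) = 0)
(d(1020) + I(-1838, -2072))/(N(-777) + L(1857)) = ((9 - 1*1020) - 101/2)/(0 + (3 - 1*1857 - 1*1857²)) = ((9 - 1020) - 101/2)/(0 + (3 - 1857 - 1*3448449)) = (-1011 - 101/2)/(0 + (3 - 1857 - 3448449)) = -2123/(2*(0 - 3450303)) = -2123/2/(-3450303) = -2123/2*(-1/3450303) = 2123/6900606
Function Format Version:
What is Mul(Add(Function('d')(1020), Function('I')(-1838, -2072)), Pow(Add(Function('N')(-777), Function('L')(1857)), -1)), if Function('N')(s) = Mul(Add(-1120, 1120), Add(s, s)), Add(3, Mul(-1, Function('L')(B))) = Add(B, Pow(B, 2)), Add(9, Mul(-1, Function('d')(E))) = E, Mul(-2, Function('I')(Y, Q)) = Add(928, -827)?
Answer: Rational(2123, 6900606) ≈ 0.00030765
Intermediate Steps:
Function('I')(Y, Q) = Rational(-101, 2) (Function('I')(Y, Q) = Mul(Rational(-1, 2), Add(928, -827)) = Mul(Rational(-1, 2), 101) = Rational(-101, 2))
Function('d')(E) = Add(9, Mul(-1, E))
Function('L')(B) = Add(3, Mul(-1, B), Mul(-1, Pow(B, 2))) (Function('L')(B) = Add(3, Mul(-1, Add(B, Pow(B, 2)))) = Add(3, Add(Mul(-1, B), Mul(-1, Pow(B, 2)))) = Add(3, Mul(-1, B), Mul(-1, Pow(B, 2))))
Function('N')(s) = 0 (Function('N')(s) = Mul(0, Mul(2, s)) = 0)
Mul(Add(Function('d')(1020), Function('I')(-1838, -2072)), Pow(Add(Function('N')(-777), Function('L')(1857)), -1)) = Mul(Add(Add(9, Mul(-1, 1020)), Rational(-101, 2)), Pow(Add(0, Add(3, Mul(-1, 1857), Mul(-1, Pow(1857, 2)))), -1)) = Mul(Add(Add(9, -1020), Rational(-101, 2)), Pow(Add(0, Add(3, -1857, Mul(-1, 3448449))), -1)) = Mul(Add(-1011, Rational(-101, 2)), Pow(Add(0, Add(3, -1857, -3448449)), -1)) = Mul(Rational(-2123, 2), Pow(Add(0, -3450303), -1)) = Mul(Rational(-2123, 2), Pow(-3450303, -1)) = Mul(Rational(-2123, 2), Rational(-1, 3450303)) = Rational(2123, 6900606)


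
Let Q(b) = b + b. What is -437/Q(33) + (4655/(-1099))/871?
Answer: -59802329/9025302 ≈ -6.6261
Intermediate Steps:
Q(b) = 2*b
-437/Q(33) + (4655/(-1099))/871 = -437/(2*33) + (4655/(-1099))/871 = -437/66 + (4655*(-1/1099))*(1/871) = -437*1/66 - 665/157*1/871 = -437/66 - 665/136747 = -59802329/9025302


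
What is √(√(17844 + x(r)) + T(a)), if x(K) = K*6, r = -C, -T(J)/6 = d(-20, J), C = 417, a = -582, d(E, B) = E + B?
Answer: √(3612 + √15342) ≈ 61.122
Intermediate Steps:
d(E, B) = B + E
T(J) = 120 - 6*J (T(J) = -6*(J - 20) = -6*(-20 + J) = 120 - 6*J)
r = -417 (r = -1*417 = -417)
x(K) = 6*K
√(√(17844 + x(r)) + T(a)) = √(√(17844 + 6*(-417)) + (120 - 6*(-582))) = √(√(17844 - 2502) + (120 + 3492)) = √(√15342 + 3612) = √(3612 + √15342)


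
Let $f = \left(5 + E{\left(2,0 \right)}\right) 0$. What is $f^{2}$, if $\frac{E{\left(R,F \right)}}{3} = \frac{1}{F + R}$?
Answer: $0$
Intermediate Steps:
$E{\left(R,F \right)} = \frac{3}{F + R}$
$f = 0$ ($f = \left(5 + \frac{3}{0 + 2}\right) 0 = \left(5 + \frac{3}{2}\right) 0 = \frac{13}{2} \cdot 0 = 0$)
$f^{2} = 0^{2} = 0$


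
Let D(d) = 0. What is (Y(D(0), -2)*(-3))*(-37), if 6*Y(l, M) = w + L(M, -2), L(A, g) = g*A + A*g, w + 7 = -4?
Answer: -111/2 ≈ -55.500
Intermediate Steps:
w = -11 (w = -7 - 4 = -11)
L(A, g) = 2*A*g (L(A, g) = A*g + A*g = 2*A*g)
Y(l, M) = -11/6 - 2*M/3 (Y(l, M) = (-11 + 2*M*(-2))/6 = (-11 - 4*M)/6 = -11/6 - 2*M/3)
(Y(D(0), -2)*(-3))*(-37) = ((-11/6 - ⅔*(-2))*(-3))*(-37) = ((-11/6 + 4/3)*(-3))*(-37) = -½*(-3)*(-37) = (3/2)*(-37) = -111/2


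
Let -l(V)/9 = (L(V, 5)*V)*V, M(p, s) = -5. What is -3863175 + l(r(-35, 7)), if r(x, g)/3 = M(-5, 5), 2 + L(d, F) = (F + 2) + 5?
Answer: -3883425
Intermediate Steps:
L(d, F) = 5 + F (L(d, F) = -2 + ((F + 2) + 5) = -2 + ((2 + F) + 5) = -2 + (7 + F) = 5 + F)
r(x, g) = -15 (r(x, g) = 3*(-5) = -15)
l(V) = -90*V² (l(V) = -9*(5 + 5)*V*V = -9*10*V*V = -90*V²)
-3863175 + l(r(-35, 7)) = -3863175 - 90*(-15)² = -3863175 - 90*225 = -3863175 - 20250 = -3883425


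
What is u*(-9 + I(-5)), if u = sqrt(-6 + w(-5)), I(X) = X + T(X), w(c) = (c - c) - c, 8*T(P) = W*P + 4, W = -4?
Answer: -11*I ≈ -11.0*I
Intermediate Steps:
T(P) = 1/2 - P/2 (T(P) = (-4*P + 4)/8 = (4 - 4*P)/8 = 1/2 - P/2)
w(c) = -c (w(c) = 0 - c = -c)
I(X) = 1/2 + X/2 (I(X) = X + (1/2 - X/2) = 1/2 + X/2)
u = I (u = sqrt(-6 - 1*(-5)) = sqrt(-6 + 5) = sqrt(-1) = I ≈ 1.0*I)
u*(-9 + I(-5)) = I*(-9 + (1/2 + (1/2)*(-5))) = I*(-9 + (1/2 - 5/2)) = I*(-9 - 2) = I*(-11) = -11*I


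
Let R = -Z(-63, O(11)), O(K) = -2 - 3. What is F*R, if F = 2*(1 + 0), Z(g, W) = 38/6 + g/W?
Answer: -568/15 ≈ -37.867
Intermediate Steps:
O(K) = -5
Z(g, W) = 19/3 + g/W (Z(g, W) = 38*(⅙) + g/W = 19/3 + g/W)
F = 2 (F = 2*1 = 2)
R = -284/15 (R = -(19/3 - 63/(-5)) = -(19/3 - 63*(-⅕)) = -(19/3 + 63/5) = -1*284/15 = -284/15 ≈ -18.933)
F*R = 2*(-284/15) = -568/15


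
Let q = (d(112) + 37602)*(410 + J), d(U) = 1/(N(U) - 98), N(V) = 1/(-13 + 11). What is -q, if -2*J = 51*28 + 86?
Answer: 2570434424/197 ≈ 1.3048e+7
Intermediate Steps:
N(V) = -1/2 (N(V) = 1/(-2) = -1/2)
J = -757 (J = -(51*28 + 86)/2 = -(1428 + 86)/2 = -1/2*1514 = -757)
d(U) = -2/197 (d(U) = 1/(-1/2 - 98) = 1/(-197/2) = -2/197)
q = -2570434424/197 (q = (-2/197 + 37602)*(410 - 757) = (7407592/197)*(-347) = -2570434424/197 ≈ -1.3048e+7)
-q = -1*(-2570434424/197) = 2570434424/197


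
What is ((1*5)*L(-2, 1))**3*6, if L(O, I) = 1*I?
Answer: 750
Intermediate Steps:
L(O, I) = I
((1*5)*L(-2, 1))**3*6 = ((1*5)*1)**3*6 = (5*1)**3*6 = 5**3*6 = 125*6 = 750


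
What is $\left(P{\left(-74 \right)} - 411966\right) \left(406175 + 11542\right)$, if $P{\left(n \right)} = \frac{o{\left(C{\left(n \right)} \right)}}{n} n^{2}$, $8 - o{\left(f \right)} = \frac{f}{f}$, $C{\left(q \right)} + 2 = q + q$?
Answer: $-172301579028$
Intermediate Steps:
$C{\left(q \right)} = -2 + 2 q$ ($C{\left(q \right)} = -2 + \left(q + q\right) = -2 + 2 q$)
$o{\left(f \right)} = 7$ ($o{\left(f \right)} = 8 - \frac{f}{f} = 8 - 1 = 7$)
$P{\left(n \right)} = 7 n$ ($P{\left(n \right)} = \frac{7}{n} n^{2} = 7 n$)
$\left(P{\left(-74 \right)} - 411966\right) \left(406175 + 11542\right) = \left(7 \left(-74\right) - 411966\right) \left(406175 + 11542\right) = \left(-518 - 411966\right) 417717 = \left(-412484\right) 417717 = -172301579028$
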